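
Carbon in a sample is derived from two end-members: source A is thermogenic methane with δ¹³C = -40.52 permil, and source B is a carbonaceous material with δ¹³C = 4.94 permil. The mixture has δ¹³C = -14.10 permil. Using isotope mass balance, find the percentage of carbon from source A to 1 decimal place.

δ_mix = f_A·δ_A + (1 − f_A)·δ_B  ⇒  f_A = (δ_mix − δ_B)/(δ_A − δ_B)
f_A = (-14.10 − (4.94)) / (-40.52 − (4.94))
f_A = -19.04 / -45.46 = 0.4188

41.9%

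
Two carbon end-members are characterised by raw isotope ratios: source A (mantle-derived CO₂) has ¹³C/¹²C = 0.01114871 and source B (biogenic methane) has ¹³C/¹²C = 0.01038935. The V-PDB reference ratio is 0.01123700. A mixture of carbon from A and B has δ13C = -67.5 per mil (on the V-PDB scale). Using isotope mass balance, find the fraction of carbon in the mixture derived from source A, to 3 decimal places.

δ_A = (0.01114871/0.01123700 − 1)×1000 = (0.992143 − 1)×1000 = -7.857 per mil
δ_B = (0.01038935/0.01123700 − 1)×1000 = (0.924566 − 1)×1000 = -75.434 per mil
f_A = (δ_mix − δ_B)/(δ_A − δ_B) = (-67.5 − (-75.434))/(-7.857 − (-75.434))
f_A = 7.934 / 67.577 = 0.1174

0.117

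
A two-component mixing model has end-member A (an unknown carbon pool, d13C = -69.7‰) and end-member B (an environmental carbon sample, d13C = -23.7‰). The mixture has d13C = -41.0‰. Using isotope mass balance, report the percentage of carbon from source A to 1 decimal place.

δ_mix = f_A·δ_A + (1 − f_A)·δ_B  ⇒  f_A = (δ_mix − δ_B)/(δ_A − δ_B)
f_A = (-41.0 − (-23.7)) / (-69.7 − (-23.7))
f_A = -17.3 / -46.0 = 0.3761

37.6%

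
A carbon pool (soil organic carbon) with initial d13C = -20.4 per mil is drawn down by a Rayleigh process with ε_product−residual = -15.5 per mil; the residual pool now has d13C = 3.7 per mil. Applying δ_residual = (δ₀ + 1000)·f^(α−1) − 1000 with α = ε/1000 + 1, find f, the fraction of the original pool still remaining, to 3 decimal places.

α − 1 = ε/1000 = -0.0155
(δ_res + 1000)/(δ₀ + 1000) = (3.7 + 1000)/(-20.4 + 1000) = 1003.7/979.6 = 1.024602
f = 1.024602^(1/-0.0155) = exp(ln(1.024602)/-0.0155) = exp(0.02430/-0.0155)
f = exp(-1.5680) = 0.2085

0.208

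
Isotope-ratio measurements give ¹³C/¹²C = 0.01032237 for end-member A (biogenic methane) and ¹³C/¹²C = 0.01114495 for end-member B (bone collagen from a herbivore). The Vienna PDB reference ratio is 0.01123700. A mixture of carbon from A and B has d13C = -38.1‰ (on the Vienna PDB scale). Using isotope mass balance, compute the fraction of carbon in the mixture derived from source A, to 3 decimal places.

0.409

δ_A = (0.01032237/0.01123700 − 1)×1000 = (0.918605 − 1)×1000 = -81.395‰
δ_B = (0.01114495/0.01123700 − 1)×1000 = (0.991808 − 1)×1000 = -8.192‰
f_A = (δ_mix − δ_B)/(δ_A − δ_B) = (-38.1 − (-8.192))/(-81.395 − (-8.192))
f_A = -29.908 / -73.203 = 0.4086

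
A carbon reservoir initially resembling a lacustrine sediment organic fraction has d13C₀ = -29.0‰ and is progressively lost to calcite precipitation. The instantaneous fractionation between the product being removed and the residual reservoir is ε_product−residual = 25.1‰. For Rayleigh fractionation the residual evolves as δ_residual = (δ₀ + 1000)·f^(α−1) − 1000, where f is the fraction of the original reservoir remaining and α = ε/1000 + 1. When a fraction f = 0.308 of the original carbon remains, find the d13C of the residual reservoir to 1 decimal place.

-57.3‰

Rayleigh residual: δ_res = (δ₀ + 1000)·f^(α−1) − 1000
α = ε/1000 + 1 = 1.02510, so α − 1 = 0.02510
f^(α−1) = 0.308^(0.02510) = 0.970873
δ_res = (-29.0 + 1000) × 0.970873 − 1000 = 942.718 − 1000 = -57.28‰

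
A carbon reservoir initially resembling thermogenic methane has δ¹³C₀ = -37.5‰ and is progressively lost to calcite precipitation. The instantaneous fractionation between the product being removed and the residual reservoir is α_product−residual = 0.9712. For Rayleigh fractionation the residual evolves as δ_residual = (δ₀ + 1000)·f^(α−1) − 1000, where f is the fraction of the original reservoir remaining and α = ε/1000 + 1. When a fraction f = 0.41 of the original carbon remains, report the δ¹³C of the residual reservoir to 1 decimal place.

-12.5‰

Rayleigh residual: δ_res = (δ₀ + 1000)·f^(α−1) − 1000
α − 1 = -0.02880
f^(α−1) = 0.41^(-0.02880) = 1.026011
δ_res = (-37.5 + 1000) × 1.026011 − 1000 = 987.535 − 1000 = -12.46‰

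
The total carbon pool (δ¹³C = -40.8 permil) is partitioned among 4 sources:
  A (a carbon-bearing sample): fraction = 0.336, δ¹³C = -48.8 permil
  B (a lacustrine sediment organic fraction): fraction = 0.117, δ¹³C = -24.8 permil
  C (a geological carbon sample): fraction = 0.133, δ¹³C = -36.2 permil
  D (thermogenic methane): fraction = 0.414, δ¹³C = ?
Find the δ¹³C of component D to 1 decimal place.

Isotope mass balance: δ_bulk = Σ fᵢ·δᵢ.
-40.8 = 0.336×(-48.8) + 0.117×(-24.8) + 0.133×(-36.2) + 0.414×δ_D
0.414·δ_D = -40.8 − (-24.113) = -16.687
δ_D = -16.687 / 0.414 = -40.31 permil

-40.3 permil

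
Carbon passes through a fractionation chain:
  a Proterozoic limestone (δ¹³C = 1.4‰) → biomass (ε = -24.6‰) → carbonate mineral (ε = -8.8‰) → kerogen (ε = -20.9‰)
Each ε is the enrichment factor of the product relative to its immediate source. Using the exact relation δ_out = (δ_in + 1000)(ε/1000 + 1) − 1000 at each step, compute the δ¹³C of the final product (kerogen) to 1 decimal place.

-52.1‰

step 1: δ = (1.40 + 1000)·(-24.6/1000 + 1) − 1000 = -23.23‰
step 2: δ = (-23.23 + 1000)·(-8.8/1000 + 1) − 1000 = -31.83‰
step 3: δ = (-31.83 + 1000)·(-20.9/1000 + 1) − 1000 = -52.06‰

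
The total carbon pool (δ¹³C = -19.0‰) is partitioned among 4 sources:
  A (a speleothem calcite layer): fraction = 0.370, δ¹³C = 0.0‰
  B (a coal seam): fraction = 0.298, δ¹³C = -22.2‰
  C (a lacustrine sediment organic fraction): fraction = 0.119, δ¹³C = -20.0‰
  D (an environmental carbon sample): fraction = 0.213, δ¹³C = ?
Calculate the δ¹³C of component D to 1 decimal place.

-47.0‰

Isotope mass balance: δ_bulk = Σ fᵢ·δᵢ.
-19.0 = 0.370×(-0.0) + 0.298×(-22.2) + 0.119×(-20.0) + 0.213×δ_D
0.213·δ_D = -19.0 − (-8.996) = -10.004
δ_D = -10.004 / 0.213 = -46.97‰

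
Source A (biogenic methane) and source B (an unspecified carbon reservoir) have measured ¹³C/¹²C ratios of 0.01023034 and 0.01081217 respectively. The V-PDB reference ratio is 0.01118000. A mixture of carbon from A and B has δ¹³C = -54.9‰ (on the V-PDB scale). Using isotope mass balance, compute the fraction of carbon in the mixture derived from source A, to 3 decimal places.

δ_A = (0.01023034/0.01118000 − 1)×1000 = (0.915057 − 1)×1000 = -84.943‰
δ_B = (0.01081217/0.01118000 − 1)×1000 = (0.967099 − 1)×1000 = -32.901‰
f_A = (δ_mix − δ_B)/(δ_A − δ_B) = (-54.9 − (-32.901))/(-84.943 − (-32.901))
f_A = -21.999 / -52.042 = 0.4227

0.423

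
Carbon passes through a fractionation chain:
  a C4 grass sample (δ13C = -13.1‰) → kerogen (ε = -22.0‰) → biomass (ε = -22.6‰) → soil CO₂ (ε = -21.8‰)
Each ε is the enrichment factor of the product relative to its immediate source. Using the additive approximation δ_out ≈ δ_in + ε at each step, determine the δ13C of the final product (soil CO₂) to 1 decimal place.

step 1: δ ≈ -13.1 + (-22.0) = -35.1‰
step 2: δ ≈ -35.1 + (-22.6) = -57.7‰
step 3: δ ≈ -57.7 + (-21.8) = -79.5‰

-79.5‰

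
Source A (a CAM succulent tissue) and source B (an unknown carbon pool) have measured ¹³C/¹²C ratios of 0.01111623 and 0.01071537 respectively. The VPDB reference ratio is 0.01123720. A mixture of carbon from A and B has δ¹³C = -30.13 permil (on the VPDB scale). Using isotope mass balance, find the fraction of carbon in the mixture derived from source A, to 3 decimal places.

δ_A = (0.01111623/0.01123720 − 1)×1000 = (0.989235 − 1)×1000 = -10.765 permil
δ_B = (0.01071537/0.01123720 − 1)×1000 = (0.953562 − 1)×1000 = -46.438 permil
f_A = (δ_mix − δ_B)/(δ_A − δ_B) = (-30.13 − (-46.438))/(-10.765 − (-46.438))
f_A = 16.308 / 35.673 = 0.4572

0.457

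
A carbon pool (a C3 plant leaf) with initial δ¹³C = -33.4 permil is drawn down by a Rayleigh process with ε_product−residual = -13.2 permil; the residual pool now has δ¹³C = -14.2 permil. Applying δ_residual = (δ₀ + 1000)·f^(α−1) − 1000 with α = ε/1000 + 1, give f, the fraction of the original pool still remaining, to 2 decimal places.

0.23

α − 1 = ε/1000 = -0.0132
(δ_res + 1000)/(δ₀ + 1000) = (-14.2 + 1000)/(-33.4 + 1000) = 985.8/966.6 = 1.019863
f = 1.019863^(1/-0.0132) = exp(ln(1.019863)/-0.0132) = exp(0.01967/-0.0132)
f = exp(-1.4901) = 0.2254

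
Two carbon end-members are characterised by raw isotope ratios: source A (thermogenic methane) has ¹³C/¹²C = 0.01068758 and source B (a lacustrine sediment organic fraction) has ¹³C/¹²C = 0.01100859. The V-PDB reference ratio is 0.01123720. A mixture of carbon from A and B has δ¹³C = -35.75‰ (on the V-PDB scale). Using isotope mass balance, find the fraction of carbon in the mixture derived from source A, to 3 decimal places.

0.539

δ_A = (0.01068758/0.01123720 − 1)×1000 = (0.951089 − 1)×1000 = -48.911‰
δ_B = (0.01100859/0.01123720 − 1)×1000 = (0.979656 − 1)×1000 = -20.344‰
f_A = (δ_mix − δ_B)/(δ_A − δ_B) = (-35.75 − (-20.344))/(-48.911 − (-20.344))
f_A = -15.406 / -28.567 = 0.5393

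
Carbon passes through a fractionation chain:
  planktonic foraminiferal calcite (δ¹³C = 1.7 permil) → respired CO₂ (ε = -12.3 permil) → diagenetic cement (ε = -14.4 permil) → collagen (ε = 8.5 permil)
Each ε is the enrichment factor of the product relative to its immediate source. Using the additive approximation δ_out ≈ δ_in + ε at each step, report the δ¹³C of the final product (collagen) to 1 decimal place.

step 1: δ ≈ 1.7 + (-12.3) = -10.6 permil
step 2: δ ≈ -10.6 + (-14.4) = -25.0 permil
step 3: δ ≈ -25.0 + (8.5) = -16.5 permil

-16.5 permil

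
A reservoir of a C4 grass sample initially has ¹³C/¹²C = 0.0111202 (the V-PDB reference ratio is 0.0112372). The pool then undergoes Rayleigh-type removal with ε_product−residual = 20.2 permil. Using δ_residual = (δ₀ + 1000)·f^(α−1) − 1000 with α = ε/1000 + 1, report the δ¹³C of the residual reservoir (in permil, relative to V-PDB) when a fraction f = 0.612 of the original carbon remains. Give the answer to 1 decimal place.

-20.2 permil

δ₀ = (0.0111202/0.0112372 − 1)×1000 = (0.989588 − 1)×1000 = -10.412 permil
α − 1 = ε/1000 = 0.0202
f^(α−1) = 0.612^(0.0202) = 0.990130
δ_res = (-10.412 + 1000) × 0.990130 − 1000 = 979.821 − 1000 = -20.18 permil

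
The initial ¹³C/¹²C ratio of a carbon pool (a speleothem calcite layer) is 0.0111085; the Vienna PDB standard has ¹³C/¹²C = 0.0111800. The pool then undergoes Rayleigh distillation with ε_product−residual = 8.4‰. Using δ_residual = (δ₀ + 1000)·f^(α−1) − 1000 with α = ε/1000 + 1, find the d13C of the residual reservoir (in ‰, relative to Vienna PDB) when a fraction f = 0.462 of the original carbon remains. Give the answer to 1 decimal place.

-12.8‰

δ₀ = (0.0111085/0.0111800 − 1)×1000 = (0.993605 − 1)×1000 = -6.395‰
α − 1 = ε/1000 = 0.0084
f^(α−1) = 0.462^(0.0084) = 0.993535
δ_res = (-6.395 + 1000) × 0.993535 − 1000 = 987.181 − 1000 = -12.82‰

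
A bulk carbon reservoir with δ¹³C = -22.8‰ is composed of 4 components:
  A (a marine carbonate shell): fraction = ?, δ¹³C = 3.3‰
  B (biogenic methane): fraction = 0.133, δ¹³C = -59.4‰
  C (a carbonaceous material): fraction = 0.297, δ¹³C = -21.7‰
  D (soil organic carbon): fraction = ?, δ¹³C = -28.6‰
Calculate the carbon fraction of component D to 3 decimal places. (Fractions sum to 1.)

Let f_D and f_A be the unknown fractions; fractions sum to 1 so f_D + f_A = 0.570.
Mass balance: Σ fᵢ·δᵢ = δ_bulk ⇒ f_D·(-28.6) + f_A·(3.3) = -22.8 − (-14.345) = -8.455
Substitute f_A = 0.570 − f_D:
f_D·(-28.6 − 3.3) = -8.455 − 0.570×(3.3) = -10.336
f_D = -10.336 / -31.9 = 0.3240

0.324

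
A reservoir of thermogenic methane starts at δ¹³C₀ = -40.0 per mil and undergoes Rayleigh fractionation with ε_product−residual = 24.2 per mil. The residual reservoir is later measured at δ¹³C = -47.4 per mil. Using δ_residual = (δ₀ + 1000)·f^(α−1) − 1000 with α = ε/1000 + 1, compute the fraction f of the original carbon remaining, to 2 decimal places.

0.73

α − 1 = ε/1000 = 0.0242
(δ_res + 1000)/(δ₀ + 1000) = (-47.4 + 1000)/(-40.0 + 1000) = 952.6/960.0 = 0.992292
f = 0.992292^(1/0.0242) = exp(ln(0.992292)/0.0242) = exp(-0.00774/0.0242)
f = exp(-0.3198) = 0.7263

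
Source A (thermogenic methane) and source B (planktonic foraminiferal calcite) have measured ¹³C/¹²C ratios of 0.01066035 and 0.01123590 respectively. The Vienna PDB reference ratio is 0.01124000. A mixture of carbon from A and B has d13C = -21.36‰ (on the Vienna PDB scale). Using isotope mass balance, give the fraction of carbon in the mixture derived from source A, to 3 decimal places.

0.410

δ_A = (0.01066035/0.01124000 − 1)×1000 = (0.948430 − 1)×1000 = -51.570‰
δ_B = (0.01123590/0.01124000 − 1)×1000 = (0.999635 − 1)×1000 = -0.365‰
f_A = (δ_mix − δ_B)/(δ_A − δ_B) = (-21.36 − (-0.365))/(-51.570 − (-0.365))
f_A = -20.995 / -51.206 = 0.4100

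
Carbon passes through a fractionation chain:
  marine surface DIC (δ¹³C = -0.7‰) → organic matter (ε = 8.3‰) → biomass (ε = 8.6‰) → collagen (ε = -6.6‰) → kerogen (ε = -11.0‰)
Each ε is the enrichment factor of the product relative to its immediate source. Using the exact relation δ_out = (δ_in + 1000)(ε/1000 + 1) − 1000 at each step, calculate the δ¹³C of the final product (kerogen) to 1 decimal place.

step 1: δ = (-0.70 + 1000)·(8.3/1000 + 1) − 1000 = 7.59‰
step 2: δ = (7.59 + 1000)·(8.6/1000 + 1) − 1000 = 16.26‰
step 3: δ = (16.26 + 1000)·(-6.6/1000 + 1) − 1000 = 9.55‰
step 4: δ = (9.55 + 1000)·(-11.0/1000 + 1) − 1000 = -1.55‰

-1.6‰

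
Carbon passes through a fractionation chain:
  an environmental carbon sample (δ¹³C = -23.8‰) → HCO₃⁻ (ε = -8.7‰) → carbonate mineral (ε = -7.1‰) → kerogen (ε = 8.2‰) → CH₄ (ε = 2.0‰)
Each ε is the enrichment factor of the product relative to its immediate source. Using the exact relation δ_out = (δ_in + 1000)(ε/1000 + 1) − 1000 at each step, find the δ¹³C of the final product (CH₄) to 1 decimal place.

step 1: δ = (-23.80 + 1000)·(-8.7/1000 + 1) − 1000 = -32.29‰
step 2: δ = (-32.29 + 1000)·(-7.1/1000 + 1) − 1000 = -39.16‰
step 3: δ = (-39.16 + 1000)·(8.2/1000 + 1) − 1000 = -31.28‰
step 4: δ = (-31.28 + 1000)·(2.0/1000 + 1) − 1000 = -29.35‰

-29.3‰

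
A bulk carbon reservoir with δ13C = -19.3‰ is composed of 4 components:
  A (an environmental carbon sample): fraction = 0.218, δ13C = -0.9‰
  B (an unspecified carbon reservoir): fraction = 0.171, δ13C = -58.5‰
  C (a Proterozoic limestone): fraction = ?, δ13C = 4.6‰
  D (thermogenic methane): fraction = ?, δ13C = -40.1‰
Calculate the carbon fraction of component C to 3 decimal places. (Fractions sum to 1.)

Let f_C and f_D be the unknown fractions; fractions sum to 1 so f_C + f_D = 0.611.
Mass balance: Σ fᵢ·δᵢ = δ_bulk ⇒ f_C·(4.6) + f_D·(-40.1) = -19.3 − (-10.200) = -9.100
Substitute f_D = 0.611 − f_C:
f_C·(4.6 − -40.1) = -9.100 − 0.611×(-40.1) = 15.401
f_C = 15.401 / 44.7 = 0.3445

0.345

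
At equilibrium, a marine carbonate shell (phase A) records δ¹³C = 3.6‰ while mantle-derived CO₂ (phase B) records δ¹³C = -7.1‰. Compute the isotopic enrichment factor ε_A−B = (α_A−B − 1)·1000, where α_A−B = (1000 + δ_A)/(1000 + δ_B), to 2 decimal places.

α_A−B = (1000 + 3.6) / (1000 + -7.1) = 1003.6 / 992.9 = 1.010777
ε_A−B = (1.010777 − 1) × 1000 = 10.777‰
(The approximation ε ≈ δ_A − δ_B would give 10.7‰.)

10.78‰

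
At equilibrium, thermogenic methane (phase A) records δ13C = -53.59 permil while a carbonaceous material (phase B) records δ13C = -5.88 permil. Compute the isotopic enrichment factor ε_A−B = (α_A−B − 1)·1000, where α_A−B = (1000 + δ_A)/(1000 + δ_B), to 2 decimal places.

-47.99 permil

α_A−B = (1000 + -53.59) / (1000 + -5.88) = 946.41 / 994.12 = 0.952008
ε_A−B = (0.952008 − 1) × 1000 = -47.992 permil
(The approximation ε ≈ δ_A − δ_B would give -47.71 permil.)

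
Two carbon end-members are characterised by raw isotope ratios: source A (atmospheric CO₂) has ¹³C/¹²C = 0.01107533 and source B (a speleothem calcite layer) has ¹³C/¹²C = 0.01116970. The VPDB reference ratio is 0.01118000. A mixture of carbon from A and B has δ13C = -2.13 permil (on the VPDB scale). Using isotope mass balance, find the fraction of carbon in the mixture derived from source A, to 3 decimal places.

0.143

δ_A = (0.01107533/0.01118000 − 1)×1000 = (0.990638 − 1)×1000 = -9.362 permil
δ_B = (0.01116970/0.01118000 − 1)×1000 = (0.999079 − 1)×1000 = -0.921 permil
f_A = (δ_mix − δ_B)/(δ_A − δ_B) = (-2.13 − (-0.921))/(-9.362 − (-0.921))
f_A = -1.209 / -8.441 = 0.1432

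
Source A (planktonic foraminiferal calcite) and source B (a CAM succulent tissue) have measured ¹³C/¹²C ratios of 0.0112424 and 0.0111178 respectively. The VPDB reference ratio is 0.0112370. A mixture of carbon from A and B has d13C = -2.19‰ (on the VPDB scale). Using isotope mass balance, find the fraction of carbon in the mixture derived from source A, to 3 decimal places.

δ_A = (0.0112424/0.0112370 − 1)×1000 = (1.000481 − 1)×1000 = 0.481‰
δ_B = (0.0111178/0.0112370 − 1)×1000 = (0.989392 − 1)×1000 = -10.608‰
f_A = (δ_mix − δ_B)/(δ_A − δ_B) = (-2.19 − (-10.608))/(0.481 − (-10.608))
f_A = 8.418 / 11.088 = 0.7592

0.759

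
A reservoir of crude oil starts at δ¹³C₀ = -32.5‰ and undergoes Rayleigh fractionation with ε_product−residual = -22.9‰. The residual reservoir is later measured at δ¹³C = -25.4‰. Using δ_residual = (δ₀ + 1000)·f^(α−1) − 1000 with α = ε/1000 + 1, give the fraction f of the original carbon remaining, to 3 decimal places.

0.727

α − 1 = ε/1000 = -0.0229
(δ_res + 1000)/(δ₀ + 1000) = (-25.4 + 1000)/(-32.5 + 1000) = 974.6/967.5 = 1.007339
f = 1.007339^(1/-0.0229) = exp(ln(1.007339)/-0.0229) = exp(0.00731/-0.0229)
f = exp(-0.3193) = 0.7267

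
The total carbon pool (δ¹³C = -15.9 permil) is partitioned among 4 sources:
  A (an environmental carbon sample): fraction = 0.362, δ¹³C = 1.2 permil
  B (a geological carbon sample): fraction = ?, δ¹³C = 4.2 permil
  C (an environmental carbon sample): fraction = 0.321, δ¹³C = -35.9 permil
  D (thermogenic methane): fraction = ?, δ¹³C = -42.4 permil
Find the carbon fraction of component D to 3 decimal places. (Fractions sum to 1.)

0.132

Let f_D and f_B be the unknown fractions; fractions sum to 1 so f_D + f_B = 0.317.
Mass balance: Σ fᵢ·δᵢ = δ_bulk ⇒ f_D·(-42.4) + f_B·(4.2) = -15.9 − (-11.089) = -4.811
Substitute f_B = 0.317 − f_D:
f_D·(-42.4 − 4.2) = -4.811 − 0.317×(4.2) = -6.142
f_D = -6.142 / -46.6 = 0.1318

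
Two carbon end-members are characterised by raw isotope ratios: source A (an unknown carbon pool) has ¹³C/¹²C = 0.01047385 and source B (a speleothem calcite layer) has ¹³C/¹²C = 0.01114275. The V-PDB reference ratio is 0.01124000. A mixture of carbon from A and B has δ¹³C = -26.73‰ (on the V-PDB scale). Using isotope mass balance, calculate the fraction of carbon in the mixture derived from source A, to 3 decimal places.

δ_A = (0.01047385/0.01124000 − 1)×1000 = (0.931837 − 1)×1000 = -68.163‰
δ_B = (0.01114275/0.01124000 − 1)×1000 = (0.991348 − 1)×1000 = -8.652‰
f_A = (δ_mix − δ_B)/(δ_A − δ_B) = (-26.73 − (-8.652))/(-68.163 − (-8.652))
f_A = -18.078 / -59.511 = 0.3038

0.304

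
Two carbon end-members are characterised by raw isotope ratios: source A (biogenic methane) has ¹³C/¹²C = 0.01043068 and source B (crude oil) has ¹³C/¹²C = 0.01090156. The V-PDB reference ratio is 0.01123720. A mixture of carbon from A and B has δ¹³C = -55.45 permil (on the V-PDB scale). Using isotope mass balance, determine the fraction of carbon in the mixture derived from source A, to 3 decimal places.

δ_A = (0.01043068/0.01123720 − 1)×1000 = (0.928228 − 1)×1000 = -71.772 permil
δ_B = (0.01090156/0.01123720 − 1)×1000 = (0.970131 − 1)×1000 = -29.869 permil
f_A = (δ_mix − δ_B)/(δ_A − δ_B) = (-55.45 − (-29.869))/(-71.772 − (-29.869))
f_A = -25.581 / -41.904 = 0.6105

0.610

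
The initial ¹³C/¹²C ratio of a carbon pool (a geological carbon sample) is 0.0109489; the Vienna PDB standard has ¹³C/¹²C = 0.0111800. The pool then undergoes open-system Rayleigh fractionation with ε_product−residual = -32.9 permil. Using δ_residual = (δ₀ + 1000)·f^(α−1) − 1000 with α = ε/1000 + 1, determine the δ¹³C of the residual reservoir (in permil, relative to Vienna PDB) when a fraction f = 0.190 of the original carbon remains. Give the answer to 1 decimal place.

34.3 permil

δ₀ = (0.0109489/0.0111800 − 1)×1000 = (0.979329 − 1)×1000 = -20.671 permil
α − 1 = ε/1000 = -0.0329
f^(α−1) = 0.190^(-0.0329) = 1.056158
δ_res = (-20.671 + 1000) × 1.056158 − 1000 = 1034.327 − 1000 = 34.33 permil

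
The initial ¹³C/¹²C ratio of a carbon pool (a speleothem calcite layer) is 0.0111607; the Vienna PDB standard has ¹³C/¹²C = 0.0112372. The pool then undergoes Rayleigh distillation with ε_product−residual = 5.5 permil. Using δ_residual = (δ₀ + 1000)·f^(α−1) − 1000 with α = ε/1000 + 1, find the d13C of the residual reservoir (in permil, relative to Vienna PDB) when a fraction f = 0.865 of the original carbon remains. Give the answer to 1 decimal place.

-7.6 permil

δ₀ = (0.0111607/0.0112372 − 1)×1000 = (0.993192 − 1)×1000 = -6.808 permil
α − 1 = ε/1000 = 0.0055
f^(α−1) = 0.865^(0.0055) = 0.999203
δ_res = (-6.808 + 1000) × 0.999203 − 1000 = 992.400 − 1000 = -7.60 permil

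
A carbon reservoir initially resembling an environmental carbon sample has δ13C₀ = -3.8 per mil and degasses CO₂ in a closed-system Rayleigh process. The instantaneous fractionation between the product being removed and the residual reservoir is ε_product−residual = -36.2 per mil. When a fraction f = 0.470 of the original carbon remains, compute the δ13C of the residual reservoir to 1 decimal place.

Rayleigh residual: δ_res = (δ₀ + 1000)·f^(α−1) − 1000
α = ε/1000 + 1 = 0.96380, so α − 1 = -0.03620
f^(α−1) = 0.470^(-0.03620) = 1.027709
δ_res = (-3.8 + 1000) × 1.027709 − 1000 = 1023.803 − 1000 = 23.80 per mil

23.8 per mil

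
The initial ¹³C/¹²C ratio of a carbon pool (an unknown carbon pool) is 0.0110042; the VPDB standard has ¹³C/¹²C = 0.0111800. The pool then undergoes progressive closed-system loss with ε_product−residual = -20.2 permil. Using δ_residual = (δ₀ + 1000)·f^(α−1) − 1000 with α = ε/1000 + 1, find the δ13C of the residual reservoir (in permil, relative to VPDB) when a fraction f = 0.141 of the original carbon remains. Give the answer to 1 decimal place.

24.0 permil

δ₀ = (0.0110042/0.0111800 − 1)×1000 = (0.984275 − 1)×1000 = -15.725 permil
α − 1 = ε/1000 = -0.0202
f^(α−1) = 0.141^(-0.0202) = 1.040365
δ_res = (-15.725 + 1000) × 1.040365 − 1000 = 1024.006 − 1000 = 24.01 permil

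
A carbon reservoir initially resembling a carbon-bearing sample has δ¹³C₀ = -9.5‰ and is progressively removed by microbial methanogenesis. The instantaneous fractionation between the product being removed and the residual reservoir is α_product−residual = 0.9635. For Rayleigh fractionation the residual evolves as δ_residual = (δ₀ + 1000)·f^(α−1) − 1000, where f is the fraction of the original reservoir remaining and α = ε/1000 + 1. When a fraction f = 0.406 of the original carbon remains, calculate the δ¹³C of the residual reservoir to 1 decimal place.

Rayleigh residual: δ_res = (δ₀ + 1000)·f^(α−1) − 1000
α − 1 = -0.03650
f^(α−1) = 0.406^(-0.03650) = 1.033448
δ_res = (-9.5 + 1000) × 1.033448 − 1000 = 1023.631 − 1000 = 23.63‰

23.6‰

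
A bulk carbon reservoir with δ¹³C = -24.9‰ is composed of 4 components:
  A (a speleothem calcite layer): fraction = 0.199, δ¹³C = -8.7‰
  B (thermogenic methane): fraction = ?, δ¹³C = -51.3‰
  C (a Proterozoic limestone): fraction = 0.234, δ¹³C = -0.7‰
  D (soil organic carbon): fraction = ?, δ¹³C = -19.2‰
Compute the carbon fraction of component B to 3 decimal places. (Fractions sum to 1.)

Let f_B and f_D be the unknown fractions; fractions sum to 1 so f_B + f_D = 0.567.
Mass balance: Σ fᵢ·δᵢ = δ_bulk ⇒ f_B·(-51.3) + f_D·(-19.2) = -24.9 − (-1.895) = -23.005
Substitute f_D = 0.567 − f_B:
f_B·(-51.3 − -19.2) = -23.005 − 0.567×(-19.2) = -12.119
f_B = -12.119 / -32.1 = 0.3775

0.378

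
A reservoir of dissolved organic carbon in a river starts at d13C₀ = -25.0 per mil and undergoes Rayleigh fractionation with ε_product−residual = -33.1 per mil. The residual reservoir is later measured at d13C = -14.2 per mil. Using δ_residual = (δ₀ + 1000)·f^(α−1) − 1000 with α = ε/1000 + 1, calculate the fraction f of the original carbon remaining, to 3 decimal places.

0.717

α − 1 = ε/1000 = -0.0331
(δ_res + 1000)/(δ₀ + 1000) = (-14.2 + 1000)/(-25.0 + 1000) = 985.8/975.0 = 1.011077
f = 1.011077^(1/-0.0331) = exp(ln(1.011077)/-0.0331) = exp(0.01102/-0.0331)
f = exp(-0.3328) = 0.7169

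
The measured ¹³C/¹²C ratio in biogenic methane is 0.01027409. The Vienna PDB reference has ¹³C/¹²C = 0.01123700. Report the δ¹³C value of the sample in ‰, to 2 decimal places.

δ¹³C = (R_sample / R_standard − 1) × 1000
R_sample / R_standard = 0.01027409 / 0.01123700 = 0.914309
δ¹³C = (0.914309 − 1) × 1000 = -85.691‰

-85.69‰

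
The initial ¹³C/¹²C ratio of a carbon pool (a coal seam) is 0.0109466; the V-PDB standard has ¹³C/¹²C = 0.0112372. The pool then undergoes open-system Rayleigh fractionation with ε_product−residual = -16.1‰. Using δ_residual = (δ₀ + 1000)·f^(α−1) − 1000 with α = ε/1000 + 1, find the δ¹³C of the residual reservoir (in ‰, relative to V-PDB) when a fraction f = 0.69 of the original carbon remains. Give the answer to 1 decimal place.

δ₀ = (0.0109466/0.0112372 − 1)×1000 = (0.974139 − 1)×1000 = -25.861‰
α − 1 = ε/1000 = -0.0161
f^(α−1) = 0.69^(-0.0161) = 1.005992
δ_res = (-25.861 + 1000) × 1.005992 − 1000 = 979.977 − 1000 = -20.02‰

-20.0‰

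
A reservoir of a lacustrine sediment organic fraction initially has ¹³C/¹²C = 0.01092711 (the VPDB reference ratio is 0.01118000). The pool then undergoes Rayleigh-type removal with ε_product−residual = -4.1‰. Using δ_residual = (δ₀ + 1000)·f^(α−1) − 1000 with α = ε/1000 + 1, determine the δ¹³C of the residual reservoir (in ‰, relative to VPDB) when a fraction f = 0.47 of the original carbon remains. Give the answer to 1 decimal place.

-19.6‰

δ₀ = (0.01092711/0.01118000 − 1)×1000 = (0.977380 − 1)×1000 = -22.620‰
α − 1 = ε/1000 = -0.0041
f^(α−1) = 0.47^(-0.0041) = 1.003100
δ_res = (-22.620 + 1000) × 1.003100 − 1000 = 980.410 − 1000 = -19.59‰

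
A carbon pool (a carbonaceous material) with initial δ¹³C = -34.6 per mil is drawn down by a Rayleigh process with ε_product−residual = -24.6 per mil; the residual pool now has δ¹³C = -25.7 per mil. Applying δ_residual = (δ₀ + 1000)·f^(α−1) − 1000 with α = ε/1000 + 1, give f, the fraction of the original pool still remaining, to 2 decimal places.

0.69

α − 1 = ε/1000 = -0.0246
(δ_res + 1000)/(δ₀ + 1000) = (-25.7 + 1000)/(-34.6 + 1000) = 974.3/965.4 = 1.009219
f = 1.009219^(1/-0.0246) = exp(ln(1.009219)/-0.0246) = exp(0.00918/-0.0246)
f = exp(-0.3730) = 0.6886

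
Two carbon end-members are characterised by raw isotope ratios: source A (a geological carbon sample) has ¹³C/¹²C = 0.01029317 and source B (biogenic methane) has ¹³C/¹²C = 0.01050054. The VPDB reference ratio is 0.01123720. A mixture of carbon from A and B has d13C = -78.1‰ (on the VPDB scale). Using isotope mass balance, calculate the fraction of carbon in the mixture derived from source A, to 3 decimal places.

0.680

δ_A = (0.01029317/0.01123720 − 1)×1000 = (0.915991 − 1)×1000 = -84.009‰
δ_B = (0.01050054/0.01123720 − 1)×1000 = (0.934445 − 1)×1000 = -65.555‰
f_A = (δ_mix − δ_B)/(δ_A − δ_B) = (-78.1 − (-65.555))/(-84.009 − (-65.555))
f_A = -12.545 / -18.454 = 0.6798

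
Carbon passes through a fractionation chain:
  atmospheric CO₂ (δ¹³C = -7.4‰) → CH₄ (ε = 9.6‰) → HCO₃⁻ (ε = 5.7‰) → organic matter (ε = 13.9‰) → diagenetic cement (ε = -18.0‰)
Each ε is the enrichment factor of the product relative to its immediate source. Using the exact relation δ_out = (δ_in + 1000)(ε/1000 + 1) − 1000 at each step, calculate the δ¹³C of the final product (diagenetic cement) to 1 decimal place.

3.5‰

step 1: δ = (-7.40 + 1000)·(9.6/1000 + 1) − 1000 = 2.13‰
step 2: δ = (2.13 + 1000)·(5.7/1000 + 1) − 1000 = 7.84‰
step 3: δ = (7.84 + 1000)·(13.9/1000 + 1) − 1000 = 21.85‰
step 4: δ = (21.85 + 1000)·(-18.0/1000 + 1) − 1000 = 3.46‰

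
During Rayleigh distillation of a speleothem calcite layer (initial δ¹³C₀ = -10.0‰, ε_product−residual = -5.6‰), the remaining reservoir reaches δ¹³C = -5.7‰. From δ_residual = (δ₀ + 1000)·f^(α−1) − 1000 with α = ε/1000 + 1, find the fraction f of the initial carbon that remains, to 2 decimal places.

α − 1 = ε/1000 = -0.0056
(δ_res + 1000)/(δ₀ + 1000) = (-5.7 + 1000)/(-10.0 + 1000) = 994.3/990.0 = 1.004343
f = 1.004343^(1/-0.0056) = exp(ln(1.004343)/-0.0056) = exp(0.00433/-0.0056)
f = exp(-0.7739) = 0.4612

0.46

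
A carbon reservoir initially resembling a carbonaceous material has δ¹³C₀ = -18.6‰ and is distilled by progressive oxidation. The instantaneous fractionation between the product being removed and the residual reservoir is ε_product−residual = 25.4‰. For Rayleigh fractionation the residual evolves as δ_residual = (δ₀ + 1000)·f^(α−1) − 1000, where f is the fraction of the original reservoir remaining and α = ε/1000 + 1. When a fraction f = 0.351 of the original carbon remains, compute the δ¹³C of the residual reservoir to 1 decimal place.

Rayleigh residual: δ_res = (δ₀ + 1000)·f^(α−1) − 1000
α = ε/1000 + 1 = 1.02540, so α − 1 = 0.02540
f^(α−1) = 0.351^(0.02540) = 0.973757
δ_res = (-18.6 + 1000) × 0.973757 − 1000 = 955.646 − 1000 = -44.35‰

-44.4‰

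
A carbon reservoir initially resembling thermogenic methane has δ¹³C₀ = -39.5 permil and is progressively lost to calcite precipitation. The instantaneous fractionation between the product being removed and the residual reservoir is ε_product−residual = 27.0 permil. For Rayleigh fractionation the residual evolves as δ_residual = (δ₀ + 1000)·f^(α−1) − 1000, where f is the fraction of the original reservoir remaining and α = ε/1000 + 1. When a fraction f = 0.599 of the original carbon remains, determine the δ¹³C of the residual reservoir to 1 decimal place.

Rayleigh residual: δ_res = (δ₀ + 1000)·f^(α−1) − 1000
α = ε/1000 + 1 = 1.02700, so α − 1 = 0.02700
f^(α−1) = 0.599^(0.02700) = 0.986258
δ_res = (-39.5 + 1000) × 0.986258 − 1000 = 947.301 − 1000 = -52.70 permil

-52.7 permil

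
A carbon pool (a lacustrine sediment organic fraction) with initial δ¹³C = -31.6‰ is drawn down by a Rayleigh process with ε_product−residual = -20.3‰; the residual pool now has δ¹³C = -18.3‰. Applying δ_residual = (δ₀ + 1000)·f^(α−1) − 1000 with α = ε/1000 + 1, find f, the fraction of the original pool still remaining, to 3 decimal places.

0.511

α − 1 = ε/1000 = -0.0203
(δ_res + 1000)/(δ₀ + 1000) = (-18.3 + 1000)/(-31.6 + 1000) = 981.7/968.4 = 1.013734
f = 1.013734^(1/-0.0203) = exp(ln(1.013734)/-0.0203) = exp(0.01364/-0.0203)
f = exp(-0.6719) = 0.5107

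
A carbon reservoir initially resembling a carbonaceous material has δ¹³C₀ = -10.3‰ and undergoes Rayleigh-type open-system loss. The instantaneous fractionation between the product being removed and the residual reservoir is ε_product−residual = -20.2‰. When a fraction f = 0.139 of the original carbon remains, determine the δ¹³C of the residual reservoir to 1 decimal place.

29.9‰

Rayleigh residual: δ_res = (δ₀ + 1000)·f^(α−1) − 1000
α = ε/1000 + 1 = 0.97980, so α − 1 = -0.02020
f^(α−1) = 0.139^(-0.02020) = 1.040665
δ_res = (-10.3 + 1000) × 1.040665 − 1000 = 1029.947 − 1000 = 29.95‰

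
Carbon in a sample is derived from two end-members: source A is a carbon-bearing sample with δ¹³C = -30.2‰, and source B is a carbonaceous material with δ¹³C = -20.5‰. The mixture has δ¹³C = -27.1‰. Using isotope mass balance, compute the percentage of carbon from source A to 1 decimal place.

δ_mix = f_A·δ_A + (1 − f_A)·δ_B  ⇒  f_A = (δ_mix − δ_B)/(δ_A − δ_B)
f_A = (-27.1 − (-20.5)) / (-30.2 − (-20.5))
f_A = -6.6 / -9.7 = 0.6804

68.0%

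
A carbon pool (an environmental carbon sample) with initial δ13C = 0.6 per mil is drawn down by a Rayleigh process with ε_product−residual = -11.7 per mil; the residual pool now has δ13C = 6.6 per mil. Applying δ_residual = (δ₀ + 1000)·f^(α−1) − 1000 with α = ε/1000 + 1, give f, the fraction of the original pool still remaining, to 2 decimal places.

0.60

α − 1 = ε/1000 = -0.0117
(δ_res + 1000)/(δ₀ + 1000) = (6.6 + 1000)/(0.6 + 1000) = 1006.6/1000.6 = 1.005996
f = 1.005996^(1/-0.0117) = exp(ln(1.005996)/-0.0117) = exp(0.00598/-0.0117)
f = exp(-0.5110) = 0.5999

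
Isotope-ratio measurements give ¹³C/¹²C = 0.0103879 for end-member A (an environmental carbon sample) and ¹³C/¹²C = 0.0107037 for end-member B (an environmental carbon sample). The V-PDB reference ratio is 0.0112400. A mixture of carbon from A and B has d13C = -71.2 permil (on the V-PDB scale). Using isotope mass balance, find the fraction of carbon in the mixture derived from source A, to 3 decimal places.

δ_A = (0.0103879/0.0112400 − 1)×1000 = (0.924190 − 1)×1000 = -75.810 permil
δ_B = (0.0107037/0.0112400 − 1)×1000 = (0.952286 − 1)×1000 = -47.714 permil
f_A = (δ_mix − δ_B)/(δ_A − δ_B) = (-71.2 − (-47.714))/(-75.810 − (-47.714))
f_A = -23.486 / -28.096 = 0.8359

0.836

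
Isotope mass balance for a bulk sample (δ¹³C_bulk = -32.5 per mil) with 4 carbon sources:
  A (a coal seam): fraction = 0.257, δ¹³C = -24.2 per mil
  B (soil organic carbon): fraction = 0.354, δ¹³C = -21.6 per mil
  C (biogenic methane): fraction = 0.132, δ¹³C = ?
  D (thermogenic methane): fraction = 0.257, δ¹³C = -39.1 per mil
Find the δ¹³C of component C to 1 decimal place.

-65.0 per mil

Isotope mass balance: δ_bulk = Σ fᵢ·δᵢ.
-32.5 = 0.257×(-24.2) + 0.354×(-21.6) + 0.132×δ_C + 0.257×(-39.1)
0.132·δ_C = -32.5 − (-23.915) = -8.585
δ_C = -8.585 / 0.132 = -65.04 per mil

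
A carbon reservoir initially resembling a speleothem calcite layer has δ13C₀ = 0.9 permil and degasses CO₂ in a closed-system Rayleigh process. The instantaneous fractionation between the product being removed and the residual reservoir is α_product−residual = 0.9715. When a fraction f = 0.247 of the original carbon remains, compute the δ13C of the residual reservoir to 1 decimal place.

Rayleigh residual: δ_res = (δ₀ + 1000)·f^(α−1) − 1000
α − 1 = -0.02850
f^(α−1) = 0.247^(-0.02850) = 1.040658
δ_res = (0.9 + 1000) × 1.040658 − 1000 = 1041.595 − 1000 = 41.59 permil

41.6 permil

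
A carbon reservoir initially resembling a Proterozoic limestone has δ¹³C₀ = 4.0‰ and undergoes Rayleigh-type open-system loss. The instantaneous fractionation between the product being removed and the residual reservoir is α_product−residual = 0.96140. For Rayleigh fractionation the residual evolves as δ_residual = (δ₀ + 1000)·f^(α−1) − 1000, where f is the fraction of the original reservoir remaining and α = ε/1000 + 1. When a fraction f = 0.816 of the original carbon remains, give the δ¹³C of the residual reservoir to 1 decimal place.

Rayleigh residual: δ_res = (δ₀ + 1000)·f^(α−1) − 1000
α − 1 = -0.03860
f^(α−1) = 0.816^(-0.03860) = 1.007880
δ_res = (4.0 + 1000) × 1.007880 − 1000 = 1011.911 − 1000 = 11.91‰

11.9‰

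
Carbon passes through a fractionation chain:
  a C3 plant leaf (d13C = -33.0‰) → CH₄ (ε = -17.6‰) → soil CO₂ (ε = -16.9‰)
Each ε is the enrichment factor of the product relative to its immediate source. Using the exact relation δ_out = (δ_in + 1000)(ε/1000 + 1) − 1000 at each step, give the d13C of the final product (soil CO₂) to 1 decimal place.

step 1: δ = (-33.00 + 1000)·(-17.6/1000 + 1) − 1000 = -50.02‰
step 2: δ = (-50.02 + 1000)·(-16.9/1000 + 1) − 1000 = -66.07‰

-66.1‰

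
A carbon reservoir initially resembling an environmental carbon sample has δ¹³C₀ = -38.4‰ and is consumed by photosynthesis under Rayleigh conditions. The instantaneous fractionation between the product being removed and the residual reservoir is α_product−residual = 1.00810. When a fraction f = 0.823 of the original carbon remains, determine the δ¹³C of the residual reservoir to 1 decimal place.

Rayleigh residual: δ_res = (δ₀ + 1000)·f^(α−1) − 1000
α − 1 = 0.00810
f^(α−1) = 0.823^(0.00810) = 0.998423
δ_res = (-38.4 + 1000) × 0.998423 − 1000 = 960.084 − 1000 = -39.92‰

-39.9‰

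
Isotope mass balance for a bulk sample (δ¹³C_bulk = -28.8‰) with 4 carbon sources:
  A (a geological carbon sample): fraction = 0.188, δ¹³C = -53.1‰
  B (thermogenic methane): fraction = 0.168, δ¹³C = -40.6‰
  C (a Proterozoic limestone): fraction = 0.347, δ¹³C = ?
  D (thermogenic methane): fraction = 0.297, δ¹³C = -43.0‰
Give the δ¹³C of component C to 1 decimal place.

2.2‰

Isotope mass balance: δ_bulk = Σ fᵢ·δᵢ.
-28.8 = 0.188×(-53.1) + 0.168×(-40.6) + 0.347×δ_C + 0.297×(-43.0)
0.347·δ_C = -28.8 − (-29.575) = 0.775
δ_C = 0.775 / 0.347 = 2.23‰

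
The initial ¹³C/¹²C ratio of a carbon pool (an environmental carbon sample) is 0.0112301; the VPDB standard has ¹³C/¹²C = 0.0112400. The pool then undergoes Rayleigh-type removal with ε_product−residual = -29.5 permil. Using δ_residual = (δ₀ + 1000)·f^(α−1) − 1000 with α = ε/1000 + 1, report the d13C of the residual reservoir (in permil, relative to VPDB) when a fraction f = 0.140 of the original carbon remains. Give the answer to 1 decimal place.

58.8 permil

δ₀ = (0.0112301/0.0112400 − 1)×1000 = (0.999119 − 1)×1000 = -0.881 permil
α − 1 = ε/1000 = -0.0295
f^(α−1) = 0.140^(-0.0295) = 1.059715
δ_res = (-0.881 + 1000) × 1.059715 − 1000 = 1058.782 − 1000 = 58.78 permil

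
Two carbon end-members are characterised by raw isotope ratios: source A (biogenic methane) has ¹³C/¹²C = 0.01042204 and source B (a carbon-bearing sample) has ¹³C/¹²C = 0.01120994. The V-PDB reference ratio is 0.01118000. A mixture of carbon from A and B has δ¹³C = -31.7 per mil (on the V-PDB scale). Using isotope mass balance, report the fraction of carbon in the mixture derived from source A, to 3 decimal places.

δ_A = (0.01042204/0.01118000 − 1)×1000 = (0.932204 − 1)×1000 = -67.796 per mil
δ_B = (0.01120994/0.01118000 − 1)×1000 = (1.002678 − 1)×1000 = 2.678 per mil
f_A = (δ_mix − δ_B)/(δ_A − δ_B) = (-31.7 − (2.678))/(-67.796 − (2.678))
f_A = -34.378 / -70.474 = 0.4878

0.488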